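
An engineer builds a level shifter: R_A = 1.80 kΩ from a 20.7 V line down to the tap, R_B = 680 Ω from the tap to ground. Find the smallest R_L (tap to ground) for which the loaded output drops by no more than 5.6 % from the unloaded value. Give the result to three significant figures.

Output resistance R_th = R_A‖R_B = (1800 × 680)/2480 = 493.5 Ω.
The fractional drop is R_th/(R_th + R_L); requiring this ≤ 0.0560 gives R_L ≥ R_th(1/0.0560 − 1) = 493.5 × 16.86 = 8.32 kΩ.

R_L(min) ≈ 8.32 kΩ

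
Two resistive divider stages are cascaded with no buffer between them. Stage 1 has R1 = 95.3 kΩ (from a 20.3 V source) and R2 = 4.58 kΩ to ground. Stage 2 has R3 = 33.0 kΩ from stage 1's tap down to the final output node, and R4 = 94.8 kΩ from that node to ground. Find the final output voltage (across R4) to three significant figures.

V_out ≈ 0.668 V

Stage 2 presents R3+R4 = 127.8 kΩ as a load on stage 1's tap.
Stage 1's lower leg becomes R2‖(R3+R4) = 4.422 kΩ, so V_mid = 20.3 × 4.422/99.72 = 0.9001 V.
Stage 2 is itself unloaded: V_out = V_mid × R4/(R3+R4) = 0.9001 × 94.8/127.8 = 0.668 V.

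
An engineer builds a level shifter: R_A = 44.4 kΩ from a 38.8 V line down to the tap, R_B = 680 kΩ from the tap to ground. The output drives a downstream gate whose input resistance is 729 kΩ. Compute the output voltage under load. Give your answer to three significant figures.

The load sits in parallel with R_B: R_B‖R_L = (680 × 729) / (680 + 729) = 351.8 kΩ.
V_out = 38.8 × 351.8 / (44.4 + 351.8) = 38.8 × 351.8/396.2 = 34.5 V.

V_out ≈ 34.5 V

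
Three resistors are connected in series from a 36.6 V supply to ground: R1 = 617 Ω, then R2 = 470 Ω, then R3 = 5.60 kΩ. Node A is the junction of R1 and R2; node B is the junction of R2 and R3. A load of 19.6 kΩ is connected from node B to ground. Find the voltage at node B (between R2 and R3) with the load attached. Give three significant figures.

V ≈ 29.3 V

At node B, R3 is in parallel with the load: R3‖R_L = 4356 Ω.
Below node A the resistance is R2 + (R3‖R_L) = 4826 Ω, so V_A = 36.6 × 4826/5443 = 32.45 V.
Then V_B = V_A × (R3‖R_L)/(R2 + R3‖R_L) = 32.45 × 4356/4826 = 29.3 V.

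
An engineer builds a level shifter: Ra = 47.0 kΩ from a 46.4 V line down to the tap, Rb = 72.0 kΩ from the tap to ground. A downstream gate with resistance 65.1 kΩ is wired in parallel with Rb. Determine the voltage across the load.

V_out ≈ 19.5 V

The load sits in parallel with Rb: Rb‖R_L = (72.0 × 65.1) / (72.0 + 65.1) = 34.19 kΩ.
V_out = 46.4 × 34.19 / (47.0 + 34.19) = 46.4 × 34.19/81.19 = 19.5 V.
(Unloaded it would have been 28.1 V.)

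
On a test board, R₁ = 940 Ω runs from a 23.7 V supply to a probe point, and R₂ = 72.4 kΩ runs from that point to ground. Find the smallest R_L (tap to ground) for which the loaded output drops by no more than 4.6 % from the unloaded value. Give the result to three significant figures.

Output resistance R_th = R₁‖R₂ = (940 × 72400)/73340 = 928.0 Ω.
The fractional drop is R_th/(R_th + R_L); requiring this ≤ 0.0460 gives R_L ≥ R_th(1/0.0460 − 1) = 928.0 × 20.74 = 19.2 kΩ.

R_L(min) ≈ 19.2 kΩ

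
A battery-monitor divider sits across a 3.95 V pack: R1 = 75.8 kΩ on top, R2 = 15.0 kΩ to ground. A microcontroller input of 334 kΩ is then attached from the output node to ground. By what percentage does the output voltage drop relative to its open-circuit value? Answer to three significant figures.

3.61 %

The divider's output (Thévenin) resistance is R1‖R2 = 12.52 kΩ.
Fractional drop under load = R_th/(R_th + R_L) = 12.52 / (12.52 + 334) = 0.03614.
So the output falls by 3.61 %.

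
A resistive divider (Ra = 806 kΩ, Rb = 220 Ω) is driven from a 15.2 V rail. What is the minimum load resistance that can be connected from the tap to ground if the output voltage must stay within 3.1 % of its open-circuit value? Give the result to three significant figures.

Output resistance R_th = Ra‖Rb = (806000 × 220)/806200 = 219.9 Ω.
The fractional drop is R_th/(R_th + R_L); requiring this ≤ 0.0310 gives R_L ≥ R_th(1/0.0310 − 1) = 219.9 × 31.26 = 6.87 kΩ.

R_L(min) ≈ 6.87 kΩ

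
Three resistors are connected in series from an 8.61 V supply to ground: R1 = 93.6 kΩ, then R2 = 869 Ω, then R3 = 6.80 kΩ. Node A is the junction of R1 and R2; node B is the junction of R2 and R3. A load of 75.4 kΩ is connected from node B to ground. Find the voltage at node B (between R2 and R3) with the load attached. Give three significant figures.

At node B, R3 is in parallel with the load: R3‖R_L = 6237 Ω.
Below node A the resistance is R2 + (R3‖R_L) = 7106 Ω, so V_A = 8.61 × 7106/100700 = 0.6076 V.
Then V_B = V_A × (R3‖R_L)/(R2 + R3‖R_L) = 0.6076 × 6237/7106 = 0.533 V.

V ≈ 0.533 V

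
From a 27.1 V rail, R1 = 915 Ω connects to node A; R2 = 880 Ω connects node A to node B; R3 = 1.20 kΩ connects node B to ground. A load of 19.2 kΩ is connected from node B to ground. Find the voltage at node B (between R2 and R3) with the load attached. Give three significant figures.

V ≈ 10.5 V

At node B, R3 is in parallel with the load: R3‖R_L = 1129 Ω.
Below node A the resistance is R2 + (R3‖R_L) = 2009 Ω, so V_A = 27.1 × 2009/2924 = 18.62 V.
Then V_B = V_A × (R3‖R_L)/(R2 + R3‖R_L) = 18.62 × 1129/2009 = 10.5 V.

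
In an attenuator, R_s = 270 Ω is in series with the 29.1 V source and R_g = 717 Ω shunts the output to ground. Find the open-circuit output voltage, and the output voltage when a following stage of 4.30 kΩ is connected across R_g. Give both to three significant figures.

Unloaded: 21.1 V; loaded: 20.2 V

Open-circuit: V = 29.1 × 717/(270 + 717) = 21.1 V.
With the load, R_g becomes R_g‖R_L = 614.5 Ω, so V = 29.1 × 614.5/884.5 = 20.2 V.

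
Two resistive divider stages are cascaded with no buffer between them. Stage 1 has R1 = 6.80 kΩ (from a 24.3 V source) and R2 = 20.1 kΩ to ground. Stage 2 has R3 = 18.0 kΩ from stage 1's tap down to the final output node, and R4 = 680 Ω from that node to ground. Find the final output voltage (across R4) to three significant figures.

Stage 2 presents R3+R4 = 18680 Ω as a load on stage 1's tap.
Stage 1's lower leg becomes R2‖(R3+R4) = 9682 Ω, so V_mid = 24.3 × 9682/16480 = 14.27 V.
Stage 2 is itself unloaded: V_out = V_mid × R4/(R3+R4) = 14.27 × 680/18680 = 0.520 V.

V_out ≈ 0.520 V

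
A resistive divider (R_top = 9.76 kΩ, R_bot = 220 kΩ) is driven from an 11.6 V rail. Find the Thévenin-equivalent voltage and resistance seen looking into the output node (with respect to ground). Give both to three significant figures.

V_th = 11.1 V, R_th = 9.35 kΩ

V_th is the open-circuit tap voltage: 11.6 × 220/(9.76 + 220) = 11.1 V.
With the supply zeroed, R_top and R_bot appear in parallel from the tap: R_th = R_top‖R_bot = (9.76 × 220)/229.8 = 9.35 kΩ.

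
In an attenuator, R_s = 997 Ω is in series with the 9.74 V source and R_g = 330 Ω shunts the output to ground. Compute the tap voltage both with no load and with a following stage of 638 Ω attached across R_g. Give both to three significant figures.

Open-circuit: V = 9.74 × 330/(997 + 330) = 2.42 V.
With the load, R_g becomes R_g‖R_L = 217.5 Ω, so V = 9.74 × 217.5/1214 = 1.74 V.

Unloaded: 2.42 V; loaded: 1.74 V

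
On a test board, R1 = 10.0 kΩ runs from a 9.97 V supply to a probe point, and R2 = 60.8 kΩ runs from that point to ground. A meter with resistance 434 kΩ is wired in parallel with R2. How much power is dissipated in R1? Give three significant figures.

P ≈ 0.248 mW

Total resistance from the source is R1 + (R2‖R_L) = 63.33 kΩ, so I = 9.97/63.33 kΩ = 0.1574 mA.
P = I²·R1 = (0.1574 mA)² × 10.0 kΩ = 0.248 mW.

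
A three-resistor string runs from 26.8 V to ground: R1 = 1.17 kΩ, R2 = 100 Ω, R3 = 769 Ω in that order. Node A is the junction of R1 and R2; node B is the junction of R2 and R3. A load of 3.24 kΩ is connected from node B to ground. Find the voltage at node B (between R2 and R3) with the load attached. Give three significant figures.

At node B, R3 is in parallel with the load: R3‖R_L = 621.5 Ω.
Below node A the resistance is R2 + (R3‖R_L) = 721.5 Ω, so V_A = 26.8 × 721.5/1891 = 10.22 V.
Then V_B = V_A × (R3‖R_L)/(R2 + R3‖R_L) = 10.22 × 621.5/721.5 = 8.81 V.

V ≈ 8.81 V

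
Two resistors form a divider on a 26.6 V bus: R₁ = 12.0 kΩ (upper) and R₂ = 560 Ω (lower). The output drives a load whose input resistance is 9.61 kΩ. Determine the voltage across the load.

The load sits in parallel with R₂: R₂‖R_L = (560 × 9610) / (560 + 9610) = 529.2 Ω.
V_out = 26.6 × 529.2 / (12000 + 529.2) = 26.6 × 529.2/12530 = 1.12 V.

V_out ≈ 1.12 V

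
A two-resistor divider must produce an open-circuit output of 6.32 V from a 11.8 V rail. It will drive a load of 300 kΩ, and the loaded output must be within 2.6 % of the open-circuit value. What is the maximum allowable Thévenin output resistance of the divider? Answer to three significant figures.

Loading drop = R_th/(R_th + R_L) ≤ 0.0260, so R_th ≤ R_L · ε/(1−ε) = 300 kΩ × 0.0260/0.9740 = 8.01 kΩ.

R_th ≤ 8.01 kΩ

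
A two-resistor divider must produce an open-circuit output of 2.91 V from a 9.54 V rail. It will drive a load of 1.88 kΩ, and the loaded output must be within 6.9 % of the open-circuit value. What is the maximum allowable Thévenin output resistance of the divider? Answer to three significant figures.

Loading drop = R_th/(R_th + R_L) ≤ 0.0690, so R_th ≤ R_L · ε/(1−ε) = 1.88 kΩ × 0.0690/0.9310 = 139 Ω.
(Any R1, R2 with R2/(R1+R2) = 0.305 and R1‖R2 ≤ 139 Ω will meet the spec.)

R_th ≤ 139 Ω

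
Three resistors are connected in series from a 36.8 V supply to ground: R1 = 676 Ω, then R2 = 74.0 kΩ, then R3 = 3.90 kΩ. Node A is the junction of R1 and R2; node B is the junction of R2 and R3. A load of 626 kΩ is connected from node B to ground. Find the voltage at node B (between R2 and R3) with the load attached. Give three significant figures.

V ≈ 1.82 V

At node B, R3 is in parallel with the load: R3‖R_L = 3876 Ω.
Below node A the resistance is R2 + (R3‖R_L) = 77880 Ω, so V_A = 36.8 × 77880/78550 = 36.48 V.
Then V_B = V_A × (R3‖R_L)/(R2 + R3‖R_L) = 36.48 × 3876/77880 = 1.82 V.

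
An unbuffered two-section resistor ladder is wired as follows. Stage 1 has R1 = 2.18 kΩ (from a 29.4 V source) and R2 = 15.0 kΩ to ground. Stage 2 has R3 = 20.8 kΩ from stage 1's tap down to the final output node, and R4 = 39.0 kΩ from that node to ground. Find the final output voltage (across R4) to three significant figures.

Stage 2 presents R3+R4 = 59.80 kΩ as a load on stage 1's tap.
Stage 1's lower leg becomes R2‖(R3+R4) = 11.99 kΩ, so V_mid = 29.4 × 11.99/14.17 = 24.88 V.
Stage 2 is itself unloaded: V_out = V_mid × R4/(R3+R4) = 24.88 × 39.0/59.80 = 16.2 V.

V_out ≈ 16.2 V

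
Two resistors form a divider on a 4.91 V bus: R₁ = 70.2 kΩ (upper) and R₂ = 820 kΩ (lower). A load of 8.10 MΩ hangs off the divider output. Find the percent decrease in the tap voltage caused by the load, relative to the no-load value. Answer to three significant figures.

0.792 %

The divider's output (Thévenin) resistance is R₁‖R₂ = 64.66 kΩ.
Fractional drop under load = R_th/(R_th + R_L) = 64.66 / (64.66 + 8100) = 0.007920.
So the output falls by 0.792 %.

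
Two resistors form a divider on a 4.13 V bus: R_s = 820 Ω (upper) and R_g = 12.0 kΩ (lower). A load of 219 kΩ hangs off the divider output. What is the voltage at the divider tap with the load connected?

The load sits in parallel with R_g: R_g‖R_L = (12000 × 219000) / (12000 + 219000) = 11380 Ω.
V_out = 4.13 × 11380 / (820 + 11380) = 4.13 × 11380/12200 = 3.85 V.
(Unloaded it would have been 3.87 V.)

V_out ≈ 3.85 V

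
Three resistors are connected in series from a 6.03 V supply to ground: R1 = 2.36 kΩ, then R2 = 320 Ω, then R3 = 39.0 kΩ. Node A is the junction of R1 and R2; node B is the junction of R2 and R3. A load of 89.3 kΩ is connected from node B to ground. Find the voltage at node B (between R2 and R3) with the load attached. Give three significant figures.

At node B, R3 is in parallel with the load: R3‖R_L = 27140 Ω.
Below node A the resistance is R2 + (R3‖R_L) = 27460 Ω, so V_A = 6.03 × 27460/29820 = 5.553 V.
Then V_B = V_A × (R3‖R_L)/(R2 + R3‖R_L) = 5.553 × 27140/27460 = 5.49 V.

V ≈ 5.49 V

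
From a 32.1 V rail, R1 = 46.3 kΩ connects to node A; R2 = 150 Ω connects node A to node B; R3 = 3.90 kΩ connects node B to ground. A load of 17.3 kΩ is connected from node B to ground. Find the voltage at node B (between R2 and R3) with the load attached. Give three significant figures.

V ≈ 2.06 V

At node B, R3 is in parallel with the load: R3‖R_L = 3183 Ω.
Below node A the resistance is R2 + (R3‖R_L) = 3333 Ω, so V_A = 32.1 × 3333/49630 = 2.155 V.
Then V_B = V_A × (R3‖R_L)/(R2 + R3‖R_L) = 2.155 × 3183/3333 = 2.06 V.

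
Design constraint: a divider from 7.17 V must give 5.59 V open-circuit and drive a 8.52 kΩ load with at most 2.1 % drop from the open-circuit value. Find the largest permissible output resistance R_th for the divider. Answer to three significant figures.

R_th ≤ 183 Ω

Loading drop = R_th/(R_th + R_L) ≤ 0.0210, so R_th ≤ R_L · ε/(1−ε) = 8.52 kΩ × 0.0210/0.9790 = 183 Ω.
(Any R1, R2 with R2/(R1+R2) = 0.780 and R1‖R2 ≤ 183 Ω will meet the spec.)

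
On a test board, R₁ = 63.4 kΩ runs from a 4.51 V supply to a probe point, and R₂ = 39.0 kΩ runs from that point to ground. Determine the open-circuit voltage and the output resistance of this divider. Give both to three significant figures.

V_th is the open-circuit tap voltage: 4.51 × 39.0/(63.4 + 39.0) = 1.72 V.
With the supply zeroed, R₁ and R₂ appear in parallel from the tap: R_th = R₁‖R₂ = (63.4 × 39.0)/102.4 = 24.1 kΩ.

V_th = 1.72 V, R_th = 24.1 kΩ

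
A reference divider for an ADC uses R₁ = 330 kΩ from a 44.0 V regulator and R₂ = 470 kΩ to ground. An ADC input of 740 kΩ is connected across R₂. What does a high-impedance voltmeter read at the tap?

The load sits in parallel with R₂: R₂‖R_L = (470 × 740) / (470 + 740) = 287.4 kΩ.
V_out = 44.0 × 287.4 / (330 + 287.4) = 44.0 × 287.4/617.4 = 20.5 V.
(Unloaded it would have been 25.9 V.)

V_out ≈ 20.5 V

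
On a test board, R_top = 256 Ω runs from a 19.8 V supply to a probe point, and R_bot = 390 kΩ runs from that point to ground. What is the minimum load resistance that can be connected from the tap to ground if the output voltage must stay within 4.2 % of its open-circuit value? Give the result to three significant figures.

R_L(min) ≈ 5.84 kΩ

Output resistance R_th = R_top‖R_bot = (256 × 390000)/390300 = 255.8 Ω.
The fractional drop is R_th/(R_th + R_L); requiring this ≤ 0.0420 gives R_L ≥ R_th(1/0.0420 − 1) = 255.8 × 22.81 = 5.84 kΩ.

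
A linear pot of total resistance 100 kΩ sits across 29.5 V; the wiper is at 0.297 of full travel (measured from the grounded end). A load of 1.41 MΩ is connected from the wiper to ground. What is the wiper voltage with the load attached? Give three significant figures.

V ≈ 8.63 V

The wiper splits the pot into (1−α)R = 70.30 kΩ above and αR = 29.70 kΩ below.
Lower section ‖ load = 29.09 kΩ.
V_wiper = 29.5 × 29.09/(70.30 + 29.09) = 8.63 V.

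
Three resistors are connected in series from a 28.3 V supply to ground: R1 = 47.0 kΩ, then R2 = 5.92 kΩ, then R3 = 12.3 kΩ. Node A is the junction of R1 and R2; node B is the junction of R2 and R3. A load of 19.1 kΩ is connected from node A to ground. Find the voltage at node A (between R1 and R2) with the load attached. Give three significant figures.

V ≈ 4.69 V

Below node A the series string R2+R3 = 18.22 kΩ sits in parallel with the 19.1 kΩ load: 9.325 kΩ.
V_A = 28.3 × 9.325/(47.0 + 9.325) = 4.69 V.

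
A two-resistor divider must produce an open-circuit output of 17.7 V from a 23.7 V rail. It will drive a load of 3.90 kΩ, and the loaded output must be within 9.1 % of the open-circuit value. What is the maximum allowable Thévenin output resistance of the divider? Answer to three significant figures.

R_th ≤ 390 Ω

Loading drop = R_th/(R_th + R_L) ≤ 0.0910, so R_th ≤ R_L · ε/(1−ε) = 3.90 kΩ × 0.0910/0.9090 = 390 Ω.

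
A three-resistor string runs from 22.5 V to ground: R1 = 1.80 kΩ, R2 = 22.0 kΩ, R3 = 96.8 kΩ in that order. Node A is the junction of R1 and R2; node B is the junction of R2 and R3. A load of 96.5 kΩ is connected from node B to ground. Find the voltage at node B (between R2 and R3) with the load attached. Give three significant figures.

V ≈ 15.1 V

At node B, R3 is in parallel with the load: R3‖R_L = 48.32 kΩ.
Below node A the resistance is R2 + (R3‖R_L) = 70.32 kΩ, so V_A = 22.5 × 70.32/72.12 = 21.94 V.
Then V_B = V_A × (R3‖R_L)/(R2 + R3‖R_L) = 21.94 × 48.32/70.32 = 15.1 V.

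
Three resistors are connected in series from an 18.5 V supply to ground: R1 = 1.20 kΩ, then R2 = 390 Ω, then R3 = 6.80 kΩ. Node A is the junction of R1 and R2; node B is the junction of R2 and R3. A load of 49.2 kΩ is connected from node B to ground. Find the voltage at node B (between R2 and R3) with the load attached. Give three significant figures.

At node B, R3 is in parallel with the load: R3‖R_L = 5974 Ω.
Below node A the resistance is R2 + (R3‖R_L) = 6364 Ω, so V_A = 18.5 × 6364/7564 = 15.57 V.
Then V_B = V_A × (R3‖R_L)/(R2 + R3‖R_L) = 15.57 × 5974/6364 = 14.6 V.

V ≈ 14.6 V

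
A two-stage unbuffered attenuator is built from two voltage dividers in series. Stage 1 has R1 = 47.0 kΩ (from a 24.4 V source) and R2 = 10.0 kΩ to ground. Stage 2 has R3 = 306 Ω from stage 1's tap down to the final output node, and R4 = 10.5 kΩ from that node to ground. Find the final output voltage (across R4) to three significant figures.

Stage 2 presents R3+R4 = 10810 Ω as a load on stage 1's tap.
Stage 1's lower leg becomes R2‖(R3+R4) = 5194 Ω, so V_mid = 24.4 × 5194/52190 = 2.428 V.
Stage 2 is itself unloaded: V_out = V_mid × R4/(R3+R4) = 2.428 × 10500/10810 = 2.36 V.

V_out ≈ 2.36 V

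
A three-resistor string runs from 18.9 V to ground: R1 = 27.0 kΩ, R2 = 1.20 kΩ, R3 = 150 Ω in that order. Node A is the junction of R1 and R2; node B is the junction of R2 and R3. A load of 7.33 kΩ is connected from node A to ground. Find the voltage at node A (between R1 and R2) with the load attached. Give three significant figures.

Below node A the series string R2+R3 = 1350 Ω sits in parallel with the 7330 Ω load: 1140 Ω.
V_A = 18.9 × 1140/(27000 + 1140) = 0.766 V.

V ≈ 0.766 V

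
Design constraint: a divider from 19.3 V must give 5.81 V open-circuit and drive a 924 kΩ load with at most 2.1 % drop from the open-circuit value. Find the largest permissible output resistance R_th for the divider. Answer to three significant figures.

Loading drop = R_th/(R_th + R_L) ≤ 0.0210, so R_th ≤ R_L · ε/(1−ε) = 924 kΩ × 0.0210/0.9790 = 19.8 kΩ.
(Any R1, R2 with R2/(R1+R2) = 0.301 and R1‖R2 ≤ 19.8 kΩ will meet the spec.)

R_th ≤ 19.8 kΩ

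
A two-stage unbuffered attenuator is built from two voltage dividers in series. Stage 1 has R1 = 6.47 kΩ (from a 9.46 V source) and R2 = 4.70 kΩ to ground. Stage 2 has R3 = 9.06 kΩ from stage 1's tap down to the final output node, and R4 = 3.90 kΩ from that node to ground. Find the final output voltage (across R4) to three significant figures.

V_out ≈ 0.990 V

Stage 2 presents R3+R4 = 12.96 kΩ as a load on stage 1's tap.
Stage 1's lower leg becomes R2‖(R3+R4) = 3.449 kΩ, so V_mid = 9.46 × 3.449/9.919 = 3.289 V.
Stage 2 is itself unloaded: V_out = V_mid × R4/(R3+R4) = 3.289 × 3.90/12.96 = 0.990 V.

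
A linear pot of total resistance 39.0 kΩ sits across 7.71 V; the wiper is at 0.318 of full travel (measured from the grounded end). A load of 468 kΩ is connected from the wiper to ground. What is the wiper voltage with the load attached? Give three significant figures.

V ≈ 2.41 V

The wiper splits the pot into (1−α)R = 26.60 kΩ above and αR = 12.40 kΩ below.
Lower section ‖ load = 12.08 kΩ.
V_wiper = 7.71 × 12.08/(26.60 + 12.08) = 2.41 V.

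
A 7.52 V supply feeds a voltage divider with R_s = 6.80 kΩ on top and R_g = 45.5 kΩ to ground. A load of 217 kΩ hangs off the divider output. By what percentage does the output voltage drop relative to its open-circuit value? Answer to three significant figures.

2.65 %

The divider's output (Thévenin) resistance is R_s‖R_g = 5.916 kΩ.
Fractional drop under load = R_th/(R_th + R_L) = 5.916 / (5.916 + 217) = 0.02654.
So the output falls by 2.65 %.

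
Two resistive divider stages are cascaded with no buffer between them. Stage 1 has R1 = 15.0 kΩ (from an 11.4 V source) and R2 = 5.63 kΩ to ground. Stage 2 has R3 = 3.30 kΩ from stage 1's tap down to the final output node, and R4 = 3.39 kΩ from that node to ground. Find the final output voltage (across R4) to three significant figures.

Stage 2 presents R3+R4 = 6.690 kΩ as a load on stage 1's tap.
Stage 1's lower leg becomes R2‖(R3+R4) = 3.057 kΩ, so V_mid = 11.4 × 3.057/18.06 = 1.930 V.
Stage 2 is itself unloaded: V_out = V_mid × R4/(R3+R4) = 1.930 × 3.39/6.690 = 0.978 V.

V_out ≈ 0.978 V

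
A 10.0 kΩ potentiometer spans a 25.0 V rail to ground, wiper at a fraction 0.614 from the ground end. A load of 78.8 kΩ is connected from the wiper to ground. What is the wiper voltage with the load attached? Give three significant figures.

The wiper splits the pot into (1−α)R = 3.860 kΩ above and αR = 6.140 kΩ below.
Lower section ‖ load = 5.696 kΩ.
V_wiper = 25.0 × 5.696/(3.860 + 5.696) = 14.9 V.

V ≈ 14.9 V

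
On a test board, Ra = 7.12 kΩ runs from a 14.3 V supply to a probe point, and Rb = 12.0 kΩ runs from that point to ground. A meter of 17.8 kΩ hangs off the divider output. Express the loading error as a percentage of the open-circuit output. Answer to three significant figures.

20.1 %

Unloaded V = 14.3 × 12.0/19.12 = 8.975 V.
Loaded: Rb‖R_L = 7.168 kΩ, giving V = 14.3 × 7.168/14.29 = 7.174 V.
Drop = (8.975 − 7.174) / 8.975 = 20.1 %.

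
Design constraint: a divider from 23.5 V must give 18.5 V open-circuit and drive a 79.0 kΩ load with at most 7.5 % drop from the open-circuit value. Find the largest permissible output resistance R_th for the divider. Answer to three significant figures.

Loading drop = R_th/(R_th + R_L) ≤ 0.0750, so R_th ≤ R_L · ε/(1−ε) = 79.0 kΩ × 0.0750/0.9250 = 6.41 kΩ.
(Any R1, R2 with R2/(R1+R2) = 0.787 and R1‖R2 ≤ 6.41 kΩ will meet the spec.)

R_th ≤ 6.41 kΩ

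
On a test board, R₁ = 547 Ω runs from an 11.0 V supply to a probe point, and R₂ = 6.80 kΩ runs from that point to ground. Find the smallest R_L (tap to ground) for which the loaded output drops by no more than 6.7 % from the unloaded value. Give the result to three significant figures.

Output resistance R_th = R₁‖R₂ = (547 × 6800)/7347 = 506.3 Ω.
The fractional drop is R_th/(R_th + R_L); requiring this ≤ 0.0670 gives R_L ≥ R_th(1/0.0670 − 1) = 506.3 × 13.93 = 7.05 kΩ.

R_L(min) ≈ 7.05 kΩ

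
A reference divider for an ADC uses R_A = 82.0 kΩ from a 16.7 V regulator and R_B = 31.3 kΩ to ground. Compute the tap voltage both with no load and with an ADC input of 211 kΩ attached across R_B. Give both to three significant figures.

Open-circuit: V = 16.7 × 31.3/(82.0 + 31.3) = 4.61 V.
With the load, R_B becomes R_B‖R_L = 27.26 kΩ, so V = 16.7 × 27.26/109.3 = 4.17 V.

Unloaded: 4.61 V; loaded: 4.17 V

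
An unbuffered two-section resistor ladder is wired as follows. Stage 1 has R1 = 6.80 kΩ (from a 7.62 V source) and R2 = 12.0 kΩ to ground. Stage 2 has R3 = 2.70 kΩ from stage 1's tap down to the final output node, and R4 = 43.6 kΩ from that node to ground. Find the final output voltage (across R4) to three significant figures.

Stage 2 presents R3+R4 = 46.30 kΩ as a load on stage 1's tap.
Stage 1's lower leg becomes R2‖(R3+R4) = 9.530 kΩ, so V_mid = 7.62 × 9.530/16.33 = 4.447 V.
Stage 2 is itself unloaded: V_out = V_mid × R4/(R3+R4) = 4.447 × 43.6/46.30 = 4.19 V.

V_out ≈ 4.19 V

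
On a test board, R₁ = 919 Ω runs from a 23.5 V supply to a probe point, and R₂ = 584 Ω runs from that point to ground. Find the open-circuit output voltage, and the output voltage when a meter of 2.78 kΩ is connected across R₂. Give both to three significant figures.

Open-circuit: V = 23.5 × 584/(919 + 584) = 9.13 V.
With the load, R₂ becomes R₂‖R_L = 482.6 Ω, so V = 23.5 × 482.6/1402 = 8.09 V.

Unloaded: 9.13 V; loaded: 8.09 V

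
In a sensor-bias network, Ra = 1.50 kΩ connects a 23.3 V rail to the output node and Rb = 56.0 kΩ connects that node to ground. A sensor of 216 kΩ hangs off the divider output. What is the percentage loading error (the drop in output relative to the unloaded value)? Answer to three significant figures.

The divider's output (Thévenin) resistance is Ra‖Rb = 1.461 kΩ.
Fractional drop under load = R_th/(R_th + R_L) = 1.461 / (1.461 + 216) = 0.006718.
So the output falls by 0.672 %.

0.672 %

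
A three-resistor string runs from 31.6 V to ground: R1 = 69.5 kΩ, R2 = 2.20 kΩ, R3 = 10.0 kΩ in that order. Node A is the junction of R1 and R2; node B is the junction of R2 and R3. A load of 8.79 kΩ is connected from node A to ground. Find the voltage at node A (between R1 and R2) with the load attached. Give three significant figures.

Below node A the series string R2+R3 = 12.20 kΩ sits in parallel with the 8.79 kΩ load: 5.109 kΩ.
V_A = 31.6 × 5.109/(69.5 + 5.109) = 2.16 V.

V ≈ 2.16 V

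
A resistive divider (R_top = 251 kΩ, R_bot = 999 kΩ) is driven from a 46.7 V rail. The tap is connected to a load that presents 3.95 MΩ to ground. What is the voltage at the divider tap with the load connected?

The load sits in parallel with R_bot: R_bot‖R_L = (999 × 3950) / (999 + 3950) = 797.3 kΩ.
V_out = 46.7 × 797.3 / (251 + 797.3) = 46.7 × 797.3/1048 = 35.5 V.

V_out ≈ 35.5 V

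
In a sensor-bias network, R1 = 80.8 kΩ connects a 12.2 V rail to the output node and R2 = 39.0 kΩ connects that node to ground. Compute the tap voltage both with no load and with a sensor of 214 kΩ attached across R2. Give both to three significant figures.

Unloaded: 3.97 V; loaded: 3.54 V

Open-circuit: V = 12.2 × 39.0/(80.8 + 39.0) = 3.97 V.
With the load, R2 becomes R2‖R_L = 32.99 kΩ, so V = 12.2 × 32.99/113.8 = 3.54 V.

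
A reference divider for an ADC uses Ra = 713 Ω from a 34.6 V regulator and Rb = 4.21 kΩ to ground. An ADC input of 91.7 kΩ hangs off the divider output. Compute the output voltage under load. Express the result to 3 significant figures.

V_out ≈ 29.4 V

The load sits in parallel with Rb: Rb‖R_L = (4210 × 91700) / (4210 + 91700) = 4025 Ω.
V_out = 34.6 × 4025 / (713 + 4025) = 34.6 × 4025/4738 = 29.4 V.
(Unloaded it would have been 29.6 V.)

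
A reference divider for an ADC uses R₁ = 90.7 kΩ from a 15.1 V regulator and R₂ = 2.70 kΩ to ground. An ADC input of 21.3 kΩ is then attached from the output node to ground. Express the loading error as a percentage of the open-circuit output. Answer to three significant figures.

The divider's output (Thévenin) resistance is R₁‖R₂ = 2.622 kΩ.
Fractional drop under load = R_th/(R_th + R_L) = 2.622 / (2.622 + 21.3) = 0.1096.
So the output falls by 11.0 %.

11.0 %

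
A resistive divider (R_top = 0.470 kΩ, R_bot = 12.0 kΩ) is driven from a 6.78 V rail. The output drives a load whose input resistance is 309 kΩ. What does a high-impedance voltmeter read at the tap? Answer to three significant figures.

V_out ≈ 6.51 V

The load sits in parallel with R_bot: R_bot‖R_L = (12000 × 309000) / (12000 + 309000) = 11550 Ω.
V_out = 6.78 × 11550 / (470 + 11550) = 6.78 × 11550/12020 = 6.51 V.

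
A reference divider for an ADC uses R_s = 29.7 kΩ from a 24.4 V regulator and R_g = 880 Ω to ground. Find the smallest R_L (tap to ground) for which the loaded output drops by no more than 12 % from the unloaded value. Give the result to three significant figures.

Output resistance R_th = R_s‖R_g = (29700 × 880)/30580 = 854.7 Ω.
The fractional drop is R_th/(R_th + R_L); requiring this ≤ 0.120 gives R_L ≥ R_th(1/0.120 − 1) = 854.7 × 7.333 = 6.27 kΩ.

R_L(min) ≈ 6.27 kΩ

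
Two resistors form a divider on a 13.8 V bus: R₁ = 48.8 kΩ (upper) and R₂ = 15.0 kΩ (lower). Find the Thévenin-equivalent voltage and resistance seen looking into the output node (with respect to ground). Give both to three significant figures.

V_th = 3.24 V, R_th = 11.5 kΩ

V_th is the open-circuit tap voltage: 13.8 × 15.0/(48.8 + 15.0) = 3.24 V.
With the supply zeroed, R₁ and R₂ appear in parallel from the tap: R_th = R₁‖R₂ = (48.8 × 15.0)/63.80 = 11.5 kΩ.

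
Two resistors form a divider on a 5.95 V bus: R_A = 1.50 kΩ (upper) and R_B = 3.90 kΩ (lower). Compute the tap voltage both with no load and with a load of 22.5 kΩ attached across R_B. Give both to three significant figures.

Open-circuit: V = 5.95 × 3.90/(1.50 + 3.90) = 4.30 V.
With the load, R_B becomes R_B‖R_L = 3.324 kΩ, so V = 5.95 × 3.324/4.824 = 4.10 V.

Unloaded: 4.30 V; loaded: 4.10 V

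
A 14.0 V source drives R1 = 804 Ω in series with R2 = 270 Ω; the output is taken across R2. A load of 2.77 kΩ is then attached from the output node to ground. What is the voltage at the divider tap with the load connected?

V_out ≈ 3.28 V

The load sits in parallel with R2: R2‖R_L = (270 × 2770) / (270 + 2770) = 246.0 Ω.
V_out = 14.0 × 246.0 / (804 + 246.0) = 14.0 × 246.0/1050 = 3.28 V.
(Unloaded it would have been 3.52 V.)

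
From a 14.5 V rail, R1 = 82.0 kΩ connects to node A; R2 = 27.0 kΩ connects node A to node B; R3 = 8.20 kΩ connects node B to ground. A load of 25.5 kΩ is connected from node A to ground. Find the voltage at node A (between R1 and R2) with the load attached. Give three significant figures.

V ≈ 2.22 V

Below node A the series string R2+R3 = 35.20 kΩ sits in parallel with the 25.5 kΩ load: 14.79 kΩ.
V_A = 14.5 × 14.79/(82.0 + 14.79) = 2.22 V.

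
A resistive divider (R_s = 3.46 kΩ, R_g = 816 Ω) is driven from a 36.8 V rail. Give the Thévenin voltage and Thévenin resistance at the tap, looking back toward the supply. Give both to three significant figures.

V_th is the open-circuit tap voltage: 36.8 × 816/(3460 + 816) = 7.02 V.
With the supply zeroed, R_s and R_g appear in parallel from the tap: R_th = R_s‖R_g = (3460 × 816)/4276 = 660 Ω.

V_th = 7.02 V, R_th = 660 Ω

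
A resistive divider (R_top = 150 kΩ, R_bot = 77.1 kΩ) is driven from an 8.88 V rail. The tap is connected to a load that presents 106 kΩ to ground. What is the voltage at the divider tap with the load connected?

The load sits in parallel with R_bot: R_bot‖R_L = (77.1 × 106) / (77.1 + 106) = 44.63 kΩ.
V_out = 8.88 × 44.63 / (150 + 44.63) = 8.88 × 44.63/194.6 = 2.04 V.
(Unloaded it would have been 3.01 V.)

V_out ≈ 2.04 V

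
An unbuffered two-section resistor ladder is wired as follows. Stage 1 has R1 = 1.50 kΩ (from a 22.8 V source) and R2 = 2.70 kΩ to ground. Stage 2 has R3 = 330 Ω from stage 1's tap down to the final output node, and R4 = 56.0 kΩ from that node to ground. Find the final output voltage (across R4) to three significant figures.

V_out ≈ 14.3 V

Stage 2 presents R3+R4 = 56330 Ω as a load on stage 1's tap.
Stage 1's lower leg becomes R2‖(R3+R4) = 2577 Ω, so V_mid = 22.8 × 2577/4077 = 14.41 V.
Stage 2 is itself unloaded: V_out = V_mid × R4/(R3+R4) = 14.41 × 56000/56330 = 14.3 V.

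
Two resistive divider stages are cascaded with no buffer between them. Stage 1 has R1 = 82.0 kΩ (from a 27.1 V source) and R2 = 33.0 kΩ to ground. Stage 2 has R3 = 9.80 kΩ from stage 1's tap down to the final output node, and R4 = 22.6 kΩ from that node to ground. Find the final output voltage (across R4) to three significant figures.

V_out ≈ 3.14 V

Stage 2 presents R3+R4 = 32.40 kΩ as a load on stage 1's tap.
Stage 1's lower leg becomes R2‖(R3+R4) = 16.35 kΩ, so V_mid = 27.1 × 16.35/98.35 = 4.505 V.
Stage 2 is itself unloaded: V_out = V_mid × R4/(R3+R4) = 4.505 × 22.6/32.40 = 3.14 V.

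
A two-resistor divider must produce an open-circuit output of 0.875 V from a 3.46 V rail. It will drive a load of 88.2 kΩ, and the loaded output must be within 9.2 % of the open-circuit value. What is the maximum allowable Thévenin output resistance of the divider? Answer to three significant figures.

Loading drop = R_th/(R_th + R_L) ≤ 0.0920, so R_th ≤ R_L · ε/(1−ε) = 88.2 kΩ × 0.0920/0.9080 = 8.94 kΩ.

R_th ≤ 8.94 kΩ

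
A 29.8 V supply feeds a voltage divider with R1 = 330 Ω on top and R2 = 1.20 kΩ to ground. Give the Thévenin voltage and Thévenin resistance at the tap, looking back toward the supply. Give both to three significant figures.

V_th is the open-circuit tap voltage: 29.8 × 1200/(330 + 1200) = 23.4 V.
With the supply zeroed, R1 and R2 appear in parallel from the tap: R_th = R1‖R2 = (330 × 1200)/1530 = 259 Ω.

V_th = 23.4 V, R_th = 259 Ω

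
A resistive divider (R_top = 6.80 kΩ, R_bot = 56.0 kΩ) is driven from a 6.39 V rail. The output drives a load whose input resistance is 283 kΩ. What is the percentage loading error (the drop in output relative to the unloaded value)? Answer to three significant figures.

2.10 %

The divider's output (Thévenin) resistance is R_top‖R_bot = 6.064 kΩ.
Fractional drop under load = R_th/(R_th + R_L) = 6.064 / (6.064 + 283) = 0.02098.
So the output falls by 2.10 %.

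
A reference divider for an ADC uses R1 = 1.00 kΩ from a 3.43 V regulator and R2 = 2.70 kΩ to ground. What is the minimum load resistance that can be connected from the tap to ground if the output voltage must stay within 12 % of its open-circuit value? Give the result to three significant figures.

Output resistance R_th = R1‖R2 = (1000 × 2700)/3700 = 729.7 Ω.
The fractional drop is R_th/(R_th + R_L); requiring this ≤ 0.120 gives R_L ≥ R_th(1/0.120 − 1) = 729.7 × 7.333 = 5.35 kΩ.

R_L(min) ≈ 5.35 kΩ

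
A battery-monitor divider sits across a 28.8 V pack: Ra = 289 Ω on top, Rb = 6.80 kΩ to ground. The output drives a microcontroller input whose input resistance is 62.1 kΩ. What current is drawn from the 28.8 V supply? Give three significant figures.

Rb‖R_L = 6129 Ω, so the source sees Ra + Rb‖R_L = 6418 Ω.
I = 28.8 V / 6418 Ω = 4.49 mA.

I ≈ 4.49 mA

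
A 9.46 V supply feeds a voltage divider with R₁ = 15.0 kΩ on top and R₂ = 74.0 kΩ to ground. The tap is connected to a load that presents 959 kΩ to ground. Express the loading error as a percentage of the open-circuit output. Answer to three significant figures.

1.28 %

The divider's output (Thévenin) resistance is R₁‖R₂ = 12.47 kΩ.
Fractional drop under load = R_th/(R_th + R_L) = 12.47 / (12.47 + 959) = 0.01284.
So the output falls by 1.28 %.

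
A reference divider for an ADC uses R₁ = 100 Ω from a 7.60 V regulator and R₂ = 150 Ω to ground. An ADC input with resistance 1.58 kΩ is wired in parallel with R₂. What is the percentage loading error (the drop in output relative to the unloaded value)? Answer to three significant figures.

The divider's output (Thévenin) resistance is R₁‖R₂ = 60.00 Ω.
Fractional drop under load = R_th/(R_th + R_L) = 60.00 / (60.00 + 1580) = 0.03659.
So the output falls by 3.66 %.

3.66 %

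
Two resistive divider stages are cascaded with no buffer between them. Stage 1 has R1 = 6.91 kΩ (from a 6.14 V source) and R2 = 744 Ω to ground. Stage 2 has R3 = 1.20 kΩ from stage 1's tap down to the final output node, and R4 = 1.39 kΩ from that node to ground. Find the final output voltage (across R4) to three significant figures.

Stage 2 presents R3+R4 = 2590 Ω as a load on stage 1's tap.
Stage 1's lower leg becomes R2‖(R3+R4) = 578.0 Ω, so V_mid = 6.14 × 578.0/7488 = 0.4739 V.
Stage 2 is itself unloaded: V_out = V_mid × R4/(R3+R4) = 0.4739 × 1390/2590 = 0.254 V.

V_out ≈ 0.254 V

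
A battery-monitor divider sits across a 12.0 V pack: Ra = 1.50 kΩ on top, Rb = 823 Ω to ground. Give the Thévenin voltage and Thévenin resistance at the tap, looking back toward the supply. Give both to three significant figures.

V_th is the open-circuit tap voltage: 12.0 × 823/(1500 + 823) = 4.25 V.
With the supply zeroed, Ra and Rb appear in parallel from the tap: R_th = Ra‖Rb = (1500 × 823)/2323 = 531 Ω.

V_th = 4.25 V, R_th = 531 Ω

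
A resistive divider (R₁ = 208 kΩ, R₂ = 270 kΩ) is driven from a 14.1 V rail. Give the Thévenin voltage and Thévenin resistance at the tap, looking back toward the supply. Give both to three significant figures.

V_th is the open-circuit tap voltage: 14.1 × 270/(208 + 270) = 7.96 V.
With the supply zeroed, R₁ and R₂ appear in parallel from the tap: R_th = R₁‖R₂ = (208 × 270)/478.0 = 117 kΩ.

V_th = 7.96 V, R_th = 117 kΩ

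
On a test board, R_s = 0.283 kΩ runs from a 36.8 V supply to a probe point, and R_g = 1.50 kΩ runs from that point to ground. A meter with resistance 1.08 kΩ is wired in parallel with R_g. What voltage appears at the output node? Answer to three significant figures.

V_out ≈ 25.4 V

The load sits in parallel with R_g: R_g‖R_L = (1500 × 1080) / (1500 + 1080) = 627.9 Ω.
V_out = 36.8 × 627.9 / (283 + 627.9) = 36.8 × 627.9/910.9 = 25.4 V.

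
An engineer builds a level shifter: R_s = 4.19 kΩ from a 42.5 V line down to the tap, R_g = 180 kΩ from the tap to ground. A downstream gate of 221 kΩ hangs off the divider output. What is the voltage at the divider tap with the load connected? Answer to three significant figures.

The load sits in parallel with R_g: R_g‖R_L = (180 × 221) / (180 + 221) = 99.20 kΩ.
V_out = 42.5 × 99.20 / (4.19 + 99.20) = 42.5 × 99.20/103.4 = 40.8 V.
(Unloaded it would have been 41.5 V.)

V_out ≈ 40.8 V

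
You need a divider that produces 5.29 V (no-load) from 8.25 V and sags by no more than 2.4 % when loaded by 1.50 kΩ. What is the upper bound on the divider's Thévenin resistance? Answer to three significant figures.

Loading drop = R_th/(R_th + R_L) ≤ 0.0240, so R_th ≤ R_L · ε/(1−ε) = 1.50 kΩ × 0.0240/0.9760 = 36.9 Ω.

R_th ≤ 36.9 Ω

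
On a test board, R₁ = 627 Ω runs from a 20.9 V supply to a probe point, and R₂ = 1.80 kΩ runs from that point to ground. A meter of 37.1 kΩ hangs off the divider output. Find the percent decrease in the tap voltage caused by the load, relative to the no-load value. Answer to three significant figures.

The divider's output (Thévenin) resistance is R₁‖R₂ = 465.0 Ω.
Fractional drop under load = R_th/(R_th + R_L) = 465.0 / (465.0 + 37100) = 0.01238.
So the output falls by 1.24 %.

1.24 %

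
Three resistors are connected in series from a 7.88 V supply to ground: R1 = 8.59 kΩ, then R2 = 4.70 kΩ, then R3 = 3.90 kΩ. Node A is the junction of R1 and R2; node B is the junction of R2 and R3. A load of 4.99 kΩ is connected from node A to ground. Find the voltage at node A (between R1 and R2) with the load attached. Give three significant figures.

Below node A the series string R2+R3 = 8.600 kΩ sits in parallel with the 4.99 kΩ load: 3.158 kΩ.
V_A = 7.88 × 3.158/(8.59 + 3.158) = 2.12 V.

V ≈ 2.12 V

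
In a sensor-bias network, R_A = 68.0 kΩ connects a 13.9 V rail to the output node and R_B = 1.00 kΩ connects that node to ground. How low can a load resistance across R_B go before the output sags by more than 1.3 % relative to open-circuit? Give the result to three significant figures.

R_L(min) ≈ 74.8 kΩ

Output resistance R_th = R_A‖R_B = (68000 × 1000)/69000 = 985.5 Ω.
The fractional drop is R_th/(R_th + R_L); requiring this ≤ 0.0130 gives R_L ≥ R_th(1/0.0130 − 1) = 985.5 × 75.92 = 74.8 kΩ.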